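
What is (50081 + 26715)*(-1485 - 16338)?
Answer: -1368735108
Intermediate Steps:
(50081 + 26715)*(-1485 - 16338) = 76796*(-17823) = -1368735108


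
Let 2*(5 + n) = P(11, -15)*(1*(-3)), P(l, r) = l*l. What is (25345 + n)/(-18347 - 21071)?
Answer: -50317/78836 ≈ -0.63825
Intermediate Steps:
P(l, r) = l²
n = -373/2 (n = -5 + (11²*(1*(-3)))/2 = -5 + (121*(-3))/2 = -5 + (½)*(-363) = -5 - 363/2 = -373/2 ≈ -186.50)
(25345 + n)/(-18347 - 21071) = (25345 - 373/2)/(-18347 - 21071) = (50317/2)/(-39418) = (50317/2)*(-1/39418) = -50317/78836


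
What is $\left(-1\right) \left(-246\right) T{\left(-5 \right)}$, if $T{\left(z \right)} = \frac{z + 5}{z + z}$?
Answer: $0$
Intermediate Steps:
$T{\left(z \right)} = \frac{5 + z}{2 z}$
$\left(-1\right) \left(-246\right) T{\left(-5 \right)} = \left(-1\right) \left(-246\right) \frac{5 - 5}{2 \left(-5\right)} = 246 \cdot \frac{1}{2} \left(- \frac{1}{5}\right) 0 = 246 \cdot 0 = 0$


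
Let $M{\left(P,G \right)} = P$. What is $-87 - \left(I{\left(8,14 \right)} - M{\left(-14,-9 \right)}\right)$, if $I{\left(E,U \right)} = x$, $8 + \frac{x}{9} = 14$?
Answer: $-155$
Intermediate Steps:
$x = 54$ ($x = -72 + 9 \cdot 14 = -72 + 126 = 54$)
$I{\left(E,U \right)} = 54$
$-87 - \left(I{\left(8,14 \right)} - M{\left(-14,-9 \right)}\right) = -87 - \left(54 - -14\right) = -87 - \left(54 + 14\right) = -87 - 68 = -155$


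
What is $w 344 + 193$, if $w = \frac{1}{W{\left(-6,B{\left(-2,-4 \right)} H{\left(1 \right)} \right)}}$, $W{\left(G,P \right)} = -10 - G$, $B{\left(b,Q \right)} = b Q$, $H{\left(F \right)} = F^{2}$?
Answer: $107$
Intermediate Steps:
$B{\left(b,Q \right)} = Q b$
$w = - \frac{1}{4}$ ($w = \frac{1}{-10 - -6} = \frac{1}{-10 + 6} = \frac{1}{-4} = - \frac{1}{4} \approx -0.25$)
$w 344 + 193 = \left(- \frac{1}{4}\right) 344 + 193 = -86 + 193 = 107$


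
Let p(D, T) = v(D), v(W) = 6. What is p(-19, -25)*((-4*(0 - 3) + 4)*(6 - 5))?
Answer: 96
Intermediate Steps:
p(D, T) = 6
p(-19, -25)*((-4*(0 - 3) + 4)*(6 - 5)) = 6*((-4*(0 - 3) + 4)*(6 - 5)) = 6*((-4*(-3) + 4)*1) = 6*((12 + 4)*1) = 6*(16*1) = 6*16 = 96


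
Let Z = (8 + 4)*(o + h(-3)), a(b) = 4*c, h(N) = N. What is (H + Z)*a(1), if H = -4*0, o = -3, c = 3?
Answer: -864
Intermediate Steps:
a(b) = 12 (a(b) = 4*3 = 12)
H = 0
Z = -72 (Z = (8 + 4)*(-3 - 3) = 12*(-6) = -72)
(H + Z)*a(1) = (0 - 72)*12 = -72*12 = -864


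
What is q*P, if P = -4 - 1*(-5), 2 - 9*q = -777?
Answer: 779/9 ≈ 86.556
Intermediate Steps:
q = 779/9 (q = 2/9 - 1/9*(-777) = 2/9 + 259/3 = 779/9 ≈ 86.556)
P = 1 (P = -4 + 5 = 1)
q*P = (779/9)*1 = 779/9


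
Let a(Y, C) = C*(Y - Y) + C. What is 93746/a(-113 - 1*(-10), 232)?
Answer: 46873/116 ≈ 404.08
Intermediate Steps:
a(Y, C) = C (a(Y, C) = C*0 + C = 0 + C = C)
93746/a(-113 - 1*(-10), 232) = 93746/232 = 93746*(1/232) = 46873/116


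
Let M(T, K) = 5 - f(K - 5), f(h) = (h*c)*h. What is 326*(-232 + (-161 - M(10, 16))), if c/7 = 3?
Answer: 698618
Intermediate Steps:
c = 21 (c = 7*3 = 21)
f(h) = 21*h² (f(h) = (h*21)*h = (21*h)*h = 21*h²)
M(T, K) = 5 - 21*(-5 + K)² (M(T, K) = 5 - 21*(K - 5)² = 5 - 21*(-5 + K)²)
326*(-232 + (-161 - M(10, 16))) = 326*(-232 + (-161 - (5 - 21*(-5 + 16)²))) = 326*(-232 + (-161 - (5 - 21*11²))) = 326*(-232 + (-161 - (5 - 21*121))) = 326*(-232 + (-161 - (5 - 2541))) = 326*(-232 + (-161 - 1*(-2536))) = 326*(-232 + (-161 + 2536)) = 326*(-232 + 2375) = 326*2143 = 698618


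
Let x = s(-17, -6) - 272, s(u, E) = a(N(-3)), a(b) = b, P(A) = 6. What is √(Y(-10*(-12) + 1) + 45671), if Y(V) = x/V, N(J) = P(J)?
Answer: 5*√221037/11 ≈ 213.70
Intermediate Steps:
N(J) = 6
s(u, E) = 6
x = -266 (x = 6 - 272 = -266)
Y(V) = -266/V
√(Y(-10*(-12) + 1) + 45671) = √(-266/(-10*(-12) + 1) + 45671) = √(-266/(120 + 1) + 45671) = √(-266/121 + 45671) = √(5525925/121) = 5*√221037/11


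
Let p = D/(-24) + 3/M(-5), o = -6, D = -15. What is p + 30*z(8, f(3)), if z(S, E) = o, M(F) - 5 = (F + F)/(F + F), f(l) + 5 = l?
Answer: -1431/8 ≈ -178.88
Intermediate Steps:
f(l) = -5 + l
M(F) = 6 (M(F) = 5 + (F + F)/(F + F) = 5 + (2*F)/((2*F)) = 5 + (2*F)*(1/(2*F)) = 5 + 1 = 6)
z(S, E) = -6
p = 9/8 (p = -15/(-24) + 3/6 = -15*(-1/24) + 3*(1/6) = 5/8 + 1/2 = 9/8 ≈ 1.1250)
p + 30*z(8, f(3)) = 9/8 + 30*(-6) = 9/8 - 180 = -1431/8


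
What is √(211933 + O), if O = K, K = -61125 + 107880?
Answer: 8*√4042 ≈ 508.61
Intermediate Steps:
K = 46755
O = 46755
√(211933 + O) = √(211933 + 46755) = √258688 = 8*√4042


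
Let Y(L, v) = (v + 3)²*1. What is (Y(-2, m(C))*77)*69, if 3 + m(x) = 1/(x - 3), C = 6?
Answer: 1771/3 ≈ 590.33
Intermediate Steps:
m(x) = -3 + 1/(-3 + x) (m(x) = -3 + 1/(x - 3) = -3 + 1/(-3 + x))
Y(L, v) = (3 + v)² (Y(L, v) = (3 + v)²*1 = (3 + v)²)
(Y(-2, m(C))*77)*69 = ((3 + (10 - 3*6)/(-3 + 6))²*77)*69 = ((3 + (10 - 18)/3)²*77)*69 = ((3 + (⅓)*(-8))²*77)*69 = ((3 - 8/3)²*77)*69 = ((⅓)²*77)*69 = ((⅑)*77)*69 = (77/9)*69 = 1771/3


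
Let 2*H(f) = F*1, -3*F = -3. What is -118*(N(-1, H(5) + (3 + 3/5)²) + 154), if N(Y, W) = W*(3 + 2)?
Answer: -130567/5 ≈ -26113.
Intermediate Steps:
F = 1 (F = -⅓*(-3) = 1)
H(f) = ½ (H(f) = (1*1)/2 = (½)*1 = ½)
N(Y, W) = 5*W (N(Y, W) = W*5 = 5*W)
-118*(N(-1, H(5) + (3 + 3/5)²) + 154) = -118*(5*(½ + (3 + 3/5)²) + 154) = -118*(5*(½ + (3 + 3*(⅕))²) + 154) = -118*(5*(½ + (3 + ⅗)²) + 154) = -118*(5*(½ + (18/5)²) + 154) = -118*(5*(½ + 324/25) + 154) = -118*(5*(673/50) + 154) = -118*(673/10 + 154) = -118*2213/10 = -130567/5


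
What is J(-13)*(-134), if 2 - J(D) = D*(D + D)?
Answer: 45024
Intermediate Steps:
J(D) = 2 - 2*D**2 (J(D) = 2 - D*(D + D) = 2 - D*2*D = 2 - 2*D**2)
J(-13)*(-134) = (2 - 2*(-13)**2)*(-134) = (2 - 2*169)*(-134) = (2 - 338)*(-134) = -336*(-134) = 45024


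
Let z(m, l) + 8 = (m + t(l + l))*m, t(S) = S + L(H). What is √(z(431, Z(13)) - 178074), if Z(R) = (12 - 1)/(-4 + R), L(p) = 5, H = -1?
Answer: 2*√24497/3 ≈ 104.34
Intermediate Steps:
Z(R) = 11/(-4 + R)
t(S) = 5 + S (t(S) = S + 5 = 5 + S)
z(m, l) = -8 + m*(5 + m + 2*l) (z(m, l) = -8 + (m + (5 + (l + l)))*m = -8 + (m + (5 + 2*l))*m = -8 + (5 + m + 2*l)*m = -8 + m*(5 + m + 2*l))
√(z(431, Z(13)) - 178074) = √((-8 + 431² + 431*(5 + 2*(11/(-4 + 13)))) - 178074) = √((-8 + 185761 + 431*(5 + 2*(11/9))) - 178074) = √((-8 + 185761 + 431*(5 + 22/9)) - 178074) = √((-8 + 185761 + 431*(67/9)) - 178074) = √((-8 + 185761 + 28877/9) - 178074) = √(1700654/9 - 178074) = √(97988/9) = 2*√24497/3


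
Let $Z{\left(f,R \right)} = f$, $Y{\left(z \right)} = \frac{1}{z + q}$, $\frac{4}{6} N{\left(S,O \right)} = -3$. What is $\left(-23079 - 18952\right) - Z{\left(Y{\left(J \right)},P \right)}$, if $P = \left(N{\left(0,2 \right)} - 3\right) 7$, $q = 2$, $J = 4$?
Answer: $- \frac{252187}{6} \approx -42031.0$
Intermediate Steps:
$N{\left(S,O \right)} = - \frac{9}{2}$ ($N{\left(S,O \right)} = \frac{3}{2} \left(-3\right) = - \frac{9}{2}$)
$P = - \frac{105}{2}$ ($P = \left(- \frac{9}{2} - 3\right) 7 = \left(- \frac{15}{2}\right) 7 = - \frac{105}{2} \approx -52.5$)
$Y{\left(z \right)} = \frac{1}{2 + z}$ ($Y{\left(z \right)} = \frac{1}{z + 2} = \frac{1}{2 + z}$)
$\left(-23079 - 18952\right) - Z{\left(Y{\left(J \right)},P \right)} = \left(-23079 - 18952\right) - \frac{1}{2 + 4} = -42031 - \frac{1}{6} = - \frac{252187}{6}$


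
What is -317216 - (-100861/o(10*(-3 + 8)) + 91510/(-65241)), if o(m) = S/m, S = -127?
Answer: -2957329113392/8285607 ≈ -3.5692e+5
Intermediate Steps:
o(m) = -127/m
-317216 - (-100861/o(10*(-3 + 8)) + 91510/(-65241)) = -317216 - (-100861/((-127*1/(10*(-3 + 8)))) + 91510/(-65241)) = -317216 - (-100861/((-127/(10*5))) + 91510*(-1/65241)) = -317216 - (-100861/((-127/50)) - 91510/65241) = -317216 - (-100861/((-127*1/50)) - 91510/65241) = -317216 - (-100861/(-127/50) - 91510/65241) = -317216 - (-100861*(-50/127) - 91510/65241) = -317216 - (5043050/127 - 91510/65241) = -317216 - 1*329002003280/8285607 = -317216 - 329002003280/8285607 = -2957329113392/8285607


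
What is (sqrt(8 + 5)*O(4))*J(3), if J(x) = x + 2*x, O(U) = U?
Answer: 36*sqrt(13) ≈ 129.80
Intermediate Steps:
J(x) = 3*x
(sqrt(8 + 5)*O(4))*J(3) = (sqrt(8 + 5)*4)*(3*3) = (sqrt(13)*4)*9 = (4*sqrt(13))*9 = 36*sqrt(13)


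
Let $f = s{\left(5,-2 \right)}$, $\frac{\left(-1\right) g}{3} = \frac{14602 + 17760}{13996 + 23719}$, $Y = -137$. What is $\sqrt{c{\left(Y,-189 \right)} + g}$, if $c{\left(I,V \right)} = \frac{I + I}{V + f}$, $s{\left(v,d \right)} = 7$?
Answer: $\frac{i \sqrt{12588371683615}}{3432065} \approx 1.0338 i$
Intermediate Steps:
$g = - \frac{97086}{37715}$ ($g = - 3 \frac{14602 + 17760}{13996 + 23719} = - 3 \cdot \frac{32362}{37715} = - 3 \cdot 32362 \cdot \frac{1}{37715} = \left(-3\right) \frac{32362}{37715} = - \frac{97086}{37715} \approx -2.5742$)
$f = 7$
$c{\left(I,V \right)} = \frac{2 I}{7 + V}$ ($c{\left(I,V \right)} = \frac{I + I}{V + 7} = \frac{2 I}{7 + V}$)
$\sqrt{c{\left(Y,-189 \right)} + g} = \sqrt{2 \left(-137\right) \frac{1}{7 - 189} - \frac{97086}{37715}} = \sqrt{2 \left(-137\right) \frac{1}{-182} - \frac{97086}{37715}} = \sqrt{2 \left(-137\right) \left(- \frac{1}{182}\right) - \frac{97086}{37715}} = \sqrt{\frac{137}{91} - \frac{97086}{37715}} = \sqrt{- \frac{3667871}{3432065}} = \frac{i \sqrt{12588371683615}}{3432065}$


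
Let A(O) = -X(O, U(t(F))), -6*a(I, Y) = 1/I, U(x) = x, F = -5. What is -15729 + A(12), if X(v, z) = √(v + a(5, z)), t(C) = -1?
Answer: -15729 - √10770/30 ≈ -15732.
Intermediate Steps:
a(I, Y) = -1/(6*I)
X(v, z) = √(-1/30 + v) (X(v, z) = √(v - ⅙/5) = √(v - ⅙*⅕) = √(v - 1/30) = √(-1/30 + v))
A(O) = -√(-30 + 900*O)/30
-15729 + A(12) = -15729 - √(-30 + 900*12)/30 = -15729 - √(-30 + 10800)/30 = -15729 - √10770/30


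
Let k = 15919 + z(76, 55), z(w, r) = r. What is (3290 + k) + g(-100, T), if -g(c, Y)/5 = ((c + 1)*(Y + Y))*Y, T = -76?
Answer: 5737504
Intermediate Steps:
k = 15974 (k = 15919 + 55 = 15974)
g(c, Y) = -10*Y²*(1 + c) (g(c, Y) = -5*(c + 1)*(Y + Y)*Y = -5*(1 + c)*(2*Y)*Y = -5*2*Y*(1 + c)*Y = -10*Y²*(1 + c))
(3290 + k) + g(-100, T) = (3290 + 15974) + 10*(-76)²*(-1 - 1*(-100)) = 19264 + 10*5776*(-1 + 100) = 19264 + 10*5776*99 = 19264 + 5718240 = 5737504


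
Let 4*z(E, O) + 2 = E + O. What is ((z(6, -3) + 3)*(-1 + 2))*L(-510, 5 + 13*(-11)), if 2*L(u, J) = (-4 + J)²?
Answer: 65533/2 ≈ 32767.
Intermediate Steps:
L(u, J) = (-4 + J)²/2
z(E, O) = -½ + E/4 + O/4 (z(E, O) = -½ + (E + O)/4 = -½ + (E/4 + O/4) = -½ + E/4 + O/4)
((z(6, -3) + 3)*(-1 + 2))*L(-510, 5 + 13*(-11)) = (((-½ + (¼)*6 + (¼)*(-3)) + 3)*(-1 + 2))*((-4 + (5 + 13*(-11)))²/2) = (((-½ + 3/2 - ¾) + 3)*1)*((-4 + (5 - 143))²/2) = ((¼ + 3)*1)*((-4 - 138)²/2) = ((13/4)*1)*((½)*(-142)²) = 13*((½)*20164)/4 = (13/4)*10082 = 65533/2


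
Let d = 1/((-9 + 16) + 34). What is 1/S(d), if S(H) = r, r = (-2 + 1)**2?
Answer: 1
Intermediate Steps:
r = 1 (r = (-1)**2 = 1)
d = 1/41 (d = 1/(7 + 34) = 1/41 ≈ 0.024390)
S(H) = 1
1/S(d) = 1/1 = 1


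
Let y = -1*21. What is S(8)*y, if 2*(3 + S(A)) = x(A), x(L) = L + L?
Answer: -105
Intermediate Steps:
x(L) = 2*L
y = -21
S(A) = -3 + A (S(A) = -3 + (2*A)/2 = -3 + A)
S(8)*y = (-3 + 8)*(-21) = 5*(-21) = -105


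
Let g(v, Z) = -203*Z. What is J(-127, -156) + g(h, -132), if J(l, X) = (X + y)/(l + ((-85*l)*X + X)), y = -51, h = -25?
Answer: 45132583395/1684303 ≈ 26796.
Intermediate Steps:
J(l, X) = (-51 + X)/(X + l - 85*X*l) (J(l, X) = (X - 51)/(l + ((-85*l)*X + X)) = (-51 + X)/(l + (-85*X*l + X)) = (-51 + X)/(l + (X - 85*X*l)) = (-51 + X)/(X + l - 85*X*l))
J(-127, -156) + g(h, -132) = (-51 - 156)/(-156 - 127 - 85*(-156)*(-127)) - 203*(-132) = -207/(-156 - 127 - 1684020) + 26796 = -207/(-1684303) + 26796 = -1/1684303*(-207) + 26796 = 207/1684303 + 26796 = 45132583395/1684303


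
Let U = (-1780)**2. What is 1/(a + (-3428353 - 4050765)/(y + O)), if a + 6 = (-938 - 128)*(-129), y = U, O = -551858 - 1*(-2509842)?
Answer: 2563192/352455665977 ≈ 7.2724e-6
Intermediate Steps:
O = 1957984 (O = -551858 + 2509842 = 1957984)
U = 3168400
y = 3168400
a = 137508 (a = -6 + (-938 - 128)*(-129) = -6 - 1066*(-129) = -6 + 137514 = 137508)
1/(a + (-3428353 - 4050765)/(y + O)) = 1/(137508 + (-3428353 - 4050765)/(3168400 + 1957984)) = 1/(137508 - 7479118/5126384) = 1/(137508 - 7479118*1/5126384) = 1/(137508 - 3739559/2563192) = 1/(352455665977/2563192) = 2563192/352455665977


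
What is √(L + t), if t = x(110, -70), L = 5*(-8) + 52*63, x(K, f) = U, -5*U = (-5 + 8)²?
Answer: √80855/5 ≈ 56.870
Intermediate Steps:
U = -9/5 (U = -(-5 + 8)²/5 = -⅕*3² = -⅕*9 = -9/5 ≈ -1.8000)
x(K, f) = -9/5
L = 3236 (L = -40 + 3276 = 3236)
t = -9/5 ≈ -1.8000
√(L + t) = √(3236 - 9/5) = √(16171/5) = √80855/5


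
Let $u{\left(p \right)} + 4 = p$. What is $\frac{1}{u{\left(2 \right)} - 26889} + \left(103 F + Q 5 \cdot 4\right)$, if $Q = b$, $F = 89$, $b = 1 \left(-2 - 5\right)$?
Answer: $\frac{242745056}{26891} \approx 9027.0$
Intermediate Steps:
$b = -7$ ($b = 1 \left(-7\right) = -7$)
$u{\left(p \right)} = -4 + p$
$Q = -7$
$\frac{1}{u{\left(2 \right)} - 26889} + \left(103 F + Q 5 \cdot 4\right) = \frac{1}{\left(-4 + 2\right) - 26889} + \left(103 \cdot 89 + \left(-7\right) 5 \cdot 4\right) = \frac{1}{-2 - 26889} + \left(9167 - 140\right) = \frac{1}{-26891} + \left(9167 - 140\right) = - \frac{1}{26891} + 9027 = \frac{242745056}{26891}$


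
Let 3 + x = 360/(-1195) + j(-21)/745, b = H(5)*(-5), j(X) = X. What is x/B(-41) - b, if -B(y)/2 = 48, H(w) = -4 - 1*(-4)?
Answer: 24701/712220 ≈ 0.034682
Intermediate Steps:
H(w) = 0 (H(w) = -4 + 4 = 0)
B(y) = -96 (B(y) = -2*48 = -96)
b = 0 (b = 0*(-5) = 0)
x = -592824/178055 (x = -3 + (360/(-1195) - 21/745) = -3 + (360*(-1/1195) - 21*1/745) = -3 + (-72/239 - 21/745) = -3 - 58659/178055 = -592824/178055 ≈ -3.3294)
x/B(-41) - b = -592824/178055/(-96) - 1*0 = -592824/178055*(-1/96) + 0 = 24701/712220 + 0 = 24701/712220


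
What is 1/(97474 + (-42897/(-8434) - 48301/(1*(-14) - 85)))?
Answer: 75906/7436281211 ≈ 1.0208e-5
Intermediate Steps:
1/(97474 + (-42897/(-8434) - 48301/(1*(-14) - 85))) = 1/(97474 + (-42897*(-1/8434) - 48301/(-14 - 85))) = 1/(97474 + (42897/8434 - 48301/(-99))) = 1/(97474 + (42897/8434 - 48301*(-1/99))) = 1/(97474 + (42897/8434 + 4391/9)) = 1/(97474 + 37419767/75906) = 1/(7436281211/75906) = 75906/7436281211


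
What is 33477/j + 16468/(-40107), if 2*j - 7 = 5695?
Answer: 1295711771/114345057 ≈ 11.332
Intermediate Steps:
j = 2851 (j = 7/2 + (1/2)*5695 = 7/2 + 5695/2 = 2851)
33477/j + 16468/(-40107) = 33477/2851 + 16468/(-40107) = 33477*(1/2851) + 16468*(-1/40107) = 33477/2851 - 16468/40107 = 1295711771/114345057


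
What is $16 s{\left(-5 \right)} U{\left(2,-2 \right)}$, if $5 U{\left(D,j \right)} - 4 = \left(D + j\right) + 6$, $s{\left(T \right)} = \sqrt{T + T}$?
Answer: $32 i \sqrt{10} \approx 101.19 i$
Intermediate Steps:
$s{\left(T \right)} = \sqrt{2} \sqrt{T}$ ($s{\left(T \right)} = \sqrt{2 T} = \sqrt{2} \sqrt{T}$)
$U{\left(D,j \right)} = 2 + \frac{D}{5} + \frac{j}{5}$ ($U{\left(D,j \right)} = \frac{4}{5} + \frac{\left(D + j\right) + 6}{5} = \frac{4}{5} + \frac{6 + D + j}{5} = \frac{4}{5} + \left(\frac{6}{5} + \frac{D}{5} + \frac{j}{5}\right) = 2 + \frac{D}{5} + \frac{j}{5}$)
$16 s{\left(-5 \right)} U{\left(2,-2 \right)} = 16 \sqrt{2} \sqrt{-5} \left(2 + \frac{1}{5} \cdot 2 + \frac{1}{5} \left(-2\right)\right) = 16 \sqrt{2} i \sqrt{5} \left(2 + \frac{2}{5} - \frac{2}{5}\right) = 16 i \sqrt{10} \cdot 2 = 32 i \sqrt{10}$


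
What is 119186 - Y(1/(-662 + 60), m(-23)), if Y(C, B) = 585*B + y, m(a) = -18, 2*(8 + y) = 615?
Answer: 258833/2 ≈ 1.2942e+5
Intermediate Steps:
y = 599/2 (y = -8 + (1/2)*615 = -8 + 615/2 = 599/2 ≈ 299.50)
Y(C, B) = 599/2 + 585*B (Y(C, B) = 585*B + 599/2 = 599/2 + 585*B)
119186 - Y(1/(-662 + 60), m(-23)) = 119186 - (599/2 + 585*(-18)) = 119186 - (599/2 - 10530) = 119186 - 1*(-20461/2) = 119186 + 20461/2 = 258833/2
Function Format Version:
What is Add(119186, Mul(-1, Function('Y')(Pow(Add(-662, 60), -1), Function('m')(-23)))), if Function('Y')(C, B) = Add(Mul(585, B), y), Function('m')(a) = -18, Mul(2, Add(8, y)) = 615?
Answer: Rational(258833, 2) ≈ 1.2942e+5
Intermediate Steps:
y = Rational(599, 2) (y = Add(-8, Mul(Rational(1, 2), 615)) = Add(-8, Rational(615, 2)) = Rational(599, 2) ≈ 299.50)
Function('Y')(C, B) = Add(Rational(599, 2), Mul(585, B)) (Function('Y')(C, B) = Add(Mul(585, B), Rational(599, 2)) = Add(Rational(599, 2), Mul(585, B)))
Add(119186, Mul(-1, Function('Y')(Pow(Add(-662, 60), -1), Function('m')(-23)))) = Add(119186, Mul(-1, Add(Rational(599, 2), Mul(585, -18)))) = Add(119186, Mul(-1, Add(Rational(599, 2), -10530))) = Add(119186, Mul(-1, Rational(-20461, 2))) = Add(119186, Rational(20461, 2)) = Rational(258833, 2)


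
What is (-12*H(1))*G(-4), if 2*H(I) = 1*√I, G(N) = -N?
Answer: -24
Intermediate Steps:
H(I) = √I/2 (H(I) = (1*√I)/2 = √I/2)
(-12*H(1))*G(-4) = (-6*√1)*(-1*(-4)) = -6*4 = -24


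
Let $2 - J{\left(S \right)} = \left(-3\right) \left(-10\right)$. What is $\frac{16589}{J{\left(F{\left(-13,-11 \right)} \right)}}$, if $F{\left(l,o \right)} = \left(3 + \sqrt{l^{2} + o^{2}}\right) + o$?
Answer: $- \frac{16589}{28} \approx -592.46$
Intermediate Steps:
$F{\left(l,o \right)} = 3 + o + \sqrt{l^{2} + o^{2}}$
$J{\left(S \right)} = -28$ ($J{\left(S \right)} = 2 - \left(-3\right) \left(-10\right) = 2 - 30 = -28$)
$\frac{16589}{J{\left(F{\left(-13,-11 \right)} \right)}} = \frac{16589}{-28} = 16589 \left(- \frac{1}{28}\right) = - \frac{16589}{28}$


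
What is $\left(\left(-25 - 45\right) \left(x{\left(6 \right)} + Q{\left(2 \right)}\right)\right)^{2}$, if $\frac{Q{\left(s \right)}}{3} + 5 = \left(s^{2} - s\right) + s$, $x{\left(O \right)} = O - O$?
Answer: $44100$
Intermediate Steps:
$x{\left(O \right)} = 0$
$Q{\left(s \right)} = -15 + 3 s^{2}$ ($Q{\left(s \right)} = -15 + 3 \left(\left(s^{2} - s\right) + s\right) = -15 + 3 s^{2}$)
$\left(\left(-25 - 45\right) \left(x{\left(6 \right)} + Q{\left(2 \right)}\right)\right)^{2} = \left(\left(-25 - 45\right) \left(0 - \left(15 - 3 \cdot 2^{2}\right)\right)\right)^{2} = \left(- 70 \left(0 + \left(-15 + 3 \cdot 4\right)\right)\right)^{2} = \left(- 70 \left(0 + \left(-15 + 12\right)\right)\right)^{2} = \left(- 70 \left(0 - 3\right)\right)^{2} = \left(\left(-70\right) \left(-3\right)\right)^{2} = 210^{2} = 44100$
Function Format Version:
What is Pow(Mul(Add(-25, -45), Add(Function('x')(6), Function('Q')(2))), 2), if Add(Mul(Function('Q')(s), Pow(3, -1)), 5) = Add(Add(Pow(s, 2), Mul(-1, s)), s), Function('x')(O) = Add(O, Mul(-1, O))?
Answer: 44100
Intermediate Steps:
Function('x')(O) = 0
Function('Q')(s) = Add(-15, Mul(3, Pow(s, 2))) (Function('Q')(s) = Add(-15, Mul(3, Add(Add(Pow(s, 2), Mul(-1, s)), s))) = Add(-15, Mul(3, Pow(s, 2))))
Pow(Mul(Add(-25, -45), Add(Function('x')(6), Function('Q')(2))), 2) = Pow(Mul(Add(-25, -45), Add(0, Add(-15, Mul(3, Pow(2, 2))))), 2) = Pow(Mul(-70, Add(0, Add(-15, Mul(3, 4)))), 2) = Pow(Mul(-70, Add(0, Add(-15, 12))), 2) = Pow(Mul(-70, Add(0, -3)), 2) = Pow(Mul(-70, -3), 2) = Pow(210, 2) = 44100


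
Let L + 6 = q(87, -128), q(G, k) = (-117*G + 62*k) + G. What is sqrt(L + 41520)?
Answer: sqrt(23486) ≈ 153.25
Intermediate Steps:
q(G, k) = -116*G + 62*k
L = -18034 (L = -6 + (-116*87 + 62*(-128)) = -6 + (-10092 - 7936) = -6 - 18028 = -18034)
sqrt(L + 41520) = sqrt(-18034 + 41520) = sqrt(23486)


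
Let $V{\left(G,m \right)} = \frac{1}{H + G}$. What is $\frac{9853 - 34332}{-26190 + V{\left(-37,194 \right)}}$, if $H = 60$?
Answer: $\frac{563017}{602369} \approx 0.93467$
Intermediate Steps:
$V{\left(G,m \right)} = \frac{1}{60 + G}$
$\frac{9853 - 34332}{-26190 + V{\left(-37,194 \right)}} = \frac{9853 - 34332}{-26190 + \frac{1}{60 - 37}} = - \frac{24479}{-26190 + \frac{1}{23}} = - \frac{24479}{- \frac{602369}{23}} = \left(-24479\right) \left(- \frac{23}{602369}\right) = \frac{563017}{602369}$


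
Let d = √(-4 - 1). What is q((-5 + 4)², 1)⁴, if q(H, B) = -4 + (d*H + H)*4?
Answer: 6400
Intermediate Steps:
d = I*√5 (d = √(-5) = I*√5 ≈ 2.2361*I)
q(H, B) = -4 + 4*H + 4*I*H*√5 (q(H, B) = -4 + ((I*√5)*H + H)*4 = -4 + (I*H*√5 + H)*4 = -4 + (H + I*H*√5)*4 = -4 + (4*H + 4*I*H*√5) = -4 + 4*H + 4*I*H*√5)
q((-5 + 4)², 1)⁴ = (-4 + 4*(-5 + 4)² + 4*I*(-5 + 4)²*√5)⁴ = (-4 + 4*(-1)² + 4*I*(-1)²*√5)⁴ = (-4 + 4*1 + 4*I*1*√5)⁴ = (-4 + 4 + 4*I*√5)⁴ = (4*I*√5)⁴ = 6400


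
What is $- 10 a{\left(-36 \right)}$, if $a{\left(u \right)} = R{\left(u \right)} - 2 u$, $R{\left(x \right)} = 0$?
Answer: $-720$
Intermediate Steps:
$a{\left(u \right)} = - 2 u$ ($a{\left(u \right)} = 0 - 2 u = - 2 u$)
$- 10 a{\left(-36 \right)} = - 10 \left(\left(-2\right) \left(-36\right)\right) = \left(-10\right) 72 = -720$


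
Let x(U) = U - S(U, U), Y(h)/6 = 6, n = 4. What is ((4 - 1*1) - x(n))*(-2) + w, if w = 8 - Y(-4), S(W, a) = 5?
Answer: -36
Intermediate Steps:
Y(h) = 36 (Y(h) = 6*6 = 36)
x(U) = -5 + U (x(U) = U - 1*5 = U - 5 = -5 + U)
w = -28 (w = 8 - 1*36 = 8 - 36 = -28)
((4 - 1*1) - x(n))*(-2) + w = ((4 - 1*1) - (-5 + 4))*(-2) - 28 = ((4 - 1) - 1*(-1))*(-2) - 28 = (3 + 1)*(-2) - 28 = 4*(-2) - 28 = -8 - 28 = -36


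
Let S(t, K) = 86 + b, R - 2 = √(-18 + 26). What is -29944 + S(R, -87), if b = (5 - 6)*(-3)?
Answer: -29855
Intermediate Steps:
R = 2 + 2*√2 (R = 2 + √(-18 + 26) = 2 + √8 = 2 + 2*√2 ≈ 4.8284)
b = 3 (b = -1*(-3) = 3)
S(t, K) = 89 (S(t, K) = 86 + 3 = 89)
-29944 + S(R, -87) = -29944 + 89 = -29855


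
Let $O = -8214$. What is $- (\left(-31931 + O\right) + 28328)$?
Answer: $11817$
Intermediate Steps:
$- (\left(-31931 + O\right) + 28328) = - (\left(-31931 - 8214\right) + 28328) = - (-40145 + 28328) = \left(-1\right) \left(-11817\right) = 11817$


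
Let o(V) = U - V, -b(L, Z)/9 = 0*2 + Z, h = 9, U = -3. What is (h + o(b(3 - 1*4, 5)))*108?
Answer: 5508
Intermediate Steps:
b(L, Z) = -9*Z (b(L, Z) = -9*(0*2 + Z) = -9*(0 + Z) = -9*Z)
o(V) = -3 - V
(h + o(b(3 - 1*4, 5)))*108 = (9 + (-3 - (-9)*5))*108 = (9 + (-3 - 1*(-45)))*108 = (9 + (-3 + 45))*108 = (9 + 42)*108 = 51*108 = 5508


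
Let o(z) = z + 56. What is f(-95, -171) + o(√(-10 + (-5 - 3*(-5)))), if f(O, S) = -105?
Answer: -49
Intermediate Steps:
o(z) = 56 + z
f(-95, -171) + o(√(-10 + (-5 - 3*(-5)))) = -105 + (56 + √(-10 + (-5 - 3*(-5)))) = -105 + (56 + √(-10 + (-5 + 15))) = -105 + (56 + √(-10 + 10)) = -105 + (56 + √0) = -105 + (56 + 0) = -105 + 56 = -49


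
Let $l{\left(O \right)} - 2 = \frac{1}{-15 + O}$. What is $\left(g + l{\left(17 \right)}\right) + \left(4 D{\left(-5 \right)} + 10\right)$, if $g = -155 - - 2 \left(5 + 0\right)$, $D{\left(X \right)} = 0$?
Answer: $- \frac{265}{2} \approx -132.5$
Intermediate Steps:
$l{\left(O \right)} = 2 + \frac{1}{-15 + O}$
$g = -145$ ($g = -155 - \left(-2\right) 5 = -155 - -10 = -155 + 10 = -145$)
$\left(g + l{\left(17 \right)}\right) + \left(4 D{\left(-5 \right)} + 10\right) = \left(-145 + \frac{-29 + 2 \cdot 17}{-15 + 17}\right) + \left(4 \cdot 0 + 10\right) = \left(-145 + \frac{-29 + 34}{2}\right) + \left(0 + 10\right) = \left(-145 + \frac{1}{2} \cdot 5\right) + 10 = \left(-145 + \frac{5}{2}\right) + 10 = - \frac{285}{2} + 10 = - \frac{265}{2}$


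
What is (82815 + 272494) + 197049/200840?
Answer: 71360456609/200840 ≈ 3.5531e+5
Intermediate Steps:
(82815 + 272494) + 197049/200840 = 355309 + 197049*(1/200840) = 355309 + 197049/200840 = 71360456609/200840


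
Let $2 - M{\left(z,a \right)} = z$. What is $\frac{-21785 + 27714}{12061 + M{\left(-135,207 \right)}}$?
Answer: $\frac{5929}{12198} \approx 0.48606$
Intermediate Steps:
$M{\left(z,a \right)} = 2 - z$
$\frac{-21785 + 27714}{12061 + M{\left(-135,207 \right)}} = \frac{-21785 + 27714}{12061 + \left(2 - -135\right)} = \frac{5929}{12061 + \left(2 + 135\right)} = \frac{5929}{12061 + 137} = \frac{5929}{12198}$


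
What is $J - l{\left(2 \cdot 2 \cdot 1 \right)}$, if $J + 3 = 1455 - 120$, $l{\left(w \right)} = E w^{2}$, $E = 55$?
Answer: $452$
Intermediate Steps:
$l{\left(w \right)} = 55 w^{2}$
$J = 1332$ ($J = -3 + \left(1455 - 120\right) = -3 + 1335 = 1332$)
$J - l{\left(2 \cdot 2 \cdot 1 \right)} = 1332 - 55 \left(2 \cdot 2 \cdot 1\right)^{2} = 1332 - 55 \left(4 \cdot 1\right)^{2} = 1332 - 55 \cdot 4^{2} = 1332 - 55 \cdot 16 = 1332 - 880 = 452$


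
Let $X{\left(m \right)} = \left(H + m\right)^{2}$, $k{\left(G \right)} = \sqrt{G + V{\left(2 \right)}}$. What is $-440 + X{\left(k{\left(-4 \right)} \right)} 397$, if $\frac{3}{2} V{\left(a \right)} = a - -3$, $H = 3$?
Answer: $\frac{8605}{3} + 794 i \sqrt{6} \approx 2868.3 + 1944.9 i$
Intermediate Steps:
$V{\left(a \right)} = 2 + \frac{2 a}{3}$ ($V{\left(a \right)} = \frac{2 \left(a - -3\right)}{3} = \frac{2 \left(a + 3\right)}{3} = \frac{2 \left(3 + a\right)}{3} = 2 + \frac{2 a}{3}$)
$k{\left(G \right)} = \sqrt{\frac{10}{3} + G}$ ($k{\left(G \right)} = \sqrt{G + \left(2 + \frac{2}{3} \cdot 2\right)} = \sqrt{G + \left(2 + \frac{4}{3}\right)} = \sqrt{G + \frac{10}{3}} = \sqrt{\frac{10}{3} + G}$)
$X{\left(m \right)} = \left(3 + m\right)^{2}$
$-440 + X{\left(k{\left(-4 \right)} \right)} 397 = -440 + \left(3 + \frac{\sqrt{30 + 9 \left(-4\right)}}{3}\right)^{2} \cdot 397 = -440 + \left(3 + \frac{\sqrt{30 - 36}}{3}\right)^{2} \cdot 397 = -440 + \left(3 + \frac{\sqrt{-6}}{3}\right)^{2} \cdot 397 = -440 + \left(3 + \frac{i \sqrt{6}}{3}\right)^{2} \cdot 397 = -440 + 397 \left(3 + \frac{i \sqrt{6}}{3}\right)^{2}$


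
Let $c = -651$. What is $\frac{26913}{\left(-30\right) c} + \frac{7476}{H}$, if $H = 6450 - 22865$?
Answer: $\frac{57487}{62310} \approx 0.9226$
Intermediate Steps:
$H = -16415$ ($H = 6450 - 22865 = -16415$)
$\frac{26913}{\left(-30\right) c} + \frac{7476}{H} = \frac{26913}{\left(-30\right) \left(-651\right)} + \frac{7476}{-16415} = \frac{26913}{19530} + 7476 \left(- \frac{1}{16415}\right) = 26913 \cdot \frac{1}{19530} - \frac{1068}{2345} = \frac{8971}{6510} - \frac{1068}{2345} = \frac{57487}{62310}$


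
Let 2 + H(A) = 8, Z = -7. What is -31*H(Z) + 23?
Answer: -163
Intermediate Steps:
H(A) = 6 (H(A) = -2 + 8 = 6)
-31*H(Z) + 23 = -31*6 + 23 = -186 + 23 = -163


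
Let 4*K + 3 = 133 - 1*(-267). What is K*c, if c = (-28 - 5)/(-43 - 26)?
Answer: 4367/92 ≈ 47.467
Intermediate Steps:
c = 11/23 (c = -33/(-69) = -33*(-1/69) = 11/23 ≈ 0.47826)
K = 397/4 (K = -3/4 + (133 - 1*(-267))/4 = -3/4 + (133 + 267)/4 = -3/4 + (1/4)*400 = -3/4 + 100 = 397/4 ≈ 99.250)
K*c = (397/4)*(11/23) = 4367/92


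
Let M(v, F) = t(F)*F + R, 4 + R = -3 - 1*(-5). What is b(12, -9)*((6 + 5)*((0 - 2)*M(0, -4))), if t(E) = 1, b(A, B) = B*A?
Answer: -14256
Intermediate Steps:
R = -2 (R = -4 + (-3 - 1*(-5)) = -4 + (-3 + 5) = -4 + 2 = -2)
b(A, B) = A*B
M(v, F) = -2 + F (M(v, F) = 1*F - 2 = F - 2 = -2 + F)
b(12, -9)*((6 + 5)*((0 - 2)*M(0, -4))) = (12*(-9))*((6 + 5)*((0 - 2)*(-2 - 4))) = -1188*(-2*(-6)) = -1188*12 = -108*132 = -14256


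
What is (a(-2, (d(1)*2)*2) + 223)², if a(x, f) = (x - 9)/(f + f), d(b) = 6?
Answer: 114340249/2304 ≈ 49627.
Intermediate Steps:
a(x, f) = (-9 + x)/(2*f) (a(x, f) = (-9 + x)/((2*f)) = (-9 + x)*(1/(2*f)) = (-9 + x)/(2*f))
(a(-2, (d(1)*2)*2) + 223)² = ((-9 - 2)/(2*(((6*2)*2))) + 223)² = ((½)*(-11)/(12*2) + 223)² = ((½)*(-11)/24 + 223)² = ((½)*(1/24)*(-11) + 223)² = (-11/48 + 223)² = (10693/48)² = 114340249/2304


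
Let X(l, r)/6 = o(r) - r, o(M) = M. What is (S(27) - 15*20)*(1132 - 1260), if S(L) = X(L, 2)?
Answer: 38400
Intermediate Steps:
X(l, r) = 0 (X(l, r) = 6*(r - r) = 6*0 = 0)
S(L) = 0
(S(27) - 15*20)*(1132 - 1260) = (0 - 15*20)*(1132 - 1260) = (0 - 1*300)*(-128) = (0 - 300)*(-128) = -300*(-128) = 38400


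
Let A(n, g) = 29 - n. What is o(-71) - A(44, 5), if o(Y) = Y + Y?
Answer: -127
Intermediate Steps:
o(Y) = 2*Y
o(-71) - A(44, 5) = 2*(-71) - (29 - 1*44) = -142 - (29 - 44) = -142 - 1*(-15) = -142 + 15 = -127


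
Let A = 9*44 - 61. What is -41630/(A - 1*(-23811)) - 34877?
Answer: -421090836/12073 ≈ -34879.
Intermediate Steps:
A = 335 (A = 396 - 61 = 335)
-41630/(A - 1*(-23811)) - 34877 = -41630/(335 - 1*(-23811)) - 34877 = -41630/(335 + 23811) - 34877 = -41630/24146 - 34877 = -41630*1/24146 - 34877 = -20815/12073 - 34877 = -421090836/12073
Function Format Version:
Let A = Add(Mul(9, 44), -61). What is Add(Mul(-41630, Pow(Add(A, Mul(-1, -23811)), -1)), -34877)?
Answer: Rational(-421090836, 12073) ≈ -34879.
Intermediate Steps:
A = 335 (A = Add(396, -61) = 335)
Add(Mul(-41630, Pow(Add(A, Mul(-1, -23811)), -1)), -34877) = Add(Mul(-41630, Pow(Add(335, Mul(-1, -23811)), -1)), -34877) = Add(Mul(-41630, Pow(Add(335, 23811), -1)), -34877) = Add(Mul(-41630, Pow(24146, -1)), -34877) = Add(Mul(-41630, Rational(1, 24146)), -34877) = Add(Rational(-20815, 12073), -34877) = Rational(-421090836, 12073)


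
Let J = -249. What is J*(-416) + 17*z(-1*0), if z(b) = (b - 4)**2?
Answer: 103856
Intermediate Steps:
z(b) = (-4 + b)**2
J*(-416) + 17*z(-1*0) = -249*(-416) + 17*(-4 - 1*0)**2 = 103584 + 17*(-4 + 0)**2 = 103584 + 17*(-4)**2 = 103584 + 17*16 = 103584 + 272 = 103856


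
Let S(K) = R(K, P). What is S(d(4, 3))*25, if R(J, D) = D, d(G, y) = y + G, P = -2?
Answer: -50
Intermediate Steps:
d(G, y) = G + y
S(K) = -2
S(d(4, 3))*25 = -2*25 = -50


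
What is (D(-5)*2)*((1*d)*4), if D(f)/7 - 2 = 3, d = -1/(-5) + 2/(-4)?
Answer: -84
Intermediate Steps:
d = -3/10 (d = -1*(-⅕) + 2*(-¼) = ⅕ - ½ = -3/10 ≈ -0.30000)
D(f) = 35 (D(f) = 14 + 7*3 = 14 + 21 = 35)
(D(-5)*2)*((1*d)*4) = (35*2)*((1*(-3/10))*4) = 70*(-3/10*4) = 70*(-6/5) = -84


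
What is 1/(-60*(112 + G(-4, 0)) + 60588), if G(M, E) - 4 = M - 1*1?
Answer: 1/53928 ≈ 1.8543e-5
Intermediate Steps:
G(M, E) = 3 + M (G(M, E) = 4 + (M - 1*1) = 4 + (M - 1) = 4 + (-1 + M) = 3 + M)
1/(-60*(112 + G(-4, 0)) + 60588) = 1/(-60*(112 + (3 - 4)) + 60588) = 1/(-60*(112 - 1) + 60588) = 1/(-60*111 + 60588) = 1/(-6660 + 60588) = 1/53928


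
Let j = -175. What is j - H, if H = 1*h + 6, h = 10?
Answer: -191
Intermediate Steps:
H = 16 (H = 1*10 + 6 = 10 + 6 = 16)
j - H = -175 - 1*16 = -175 - 16 = -191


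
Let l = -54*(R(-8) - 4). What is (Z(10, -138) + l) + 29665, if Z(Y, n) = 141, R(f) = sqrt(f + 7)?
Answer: 30022 - 54*I ≈ 30022.0 - 54.0*I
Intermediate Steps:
R(f) = sqrt(7 + f)
l = 216 - 54*I (l = -54*(sqrt(7 - 8) - 4) = -54*(sqrt(-1) - 4) = -54*(I - 4) = -54*(-4 + I) = 216 - 54*I ≈ 216.0 - 54.0*I)
(Z(10, -138) + l) + 29665 = (141 + (216 - 54*I)) + 29665 = (357 - 54*I) + 29665 = 30022 - 54*I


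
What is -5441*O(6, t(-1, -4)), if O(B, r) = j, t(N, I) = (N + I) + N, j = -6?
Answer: 32646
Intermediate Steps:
t(N, I) = I + 2*N (t(N, I) = (I + N) + N = I + 2*N)
O(B, r) = -6
-5441*O(6, t(-1, -4)) = -5441*(-6) = 32646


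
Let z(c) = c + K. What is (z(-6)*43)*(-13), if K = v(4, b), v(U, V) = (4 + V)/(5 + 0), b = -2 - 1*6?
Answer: 19006/5 ≈ 3801.2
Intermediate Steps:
b = -8 (b = -2 - 6 = -8)
v(U, V) = 4/5 + V/5 (v(U, V) = (4 + V)/5 = (4 + V)*(1/5) = 4/5 + V/5)
K = -4/5 (K = 4/5 + (1/5)*(-8) = 4/5 - 8/5 = -4/5 ≈ -0.80000)
z(c) = -4/5 + c (z(c) = c - 4/5 = -4/5 + c)
(z(-6)*43)*(-13) = ((-4/5 - 6)*43)*(-13) = -34/5*43*(-13) = -1462/5*(-13) = 19006/5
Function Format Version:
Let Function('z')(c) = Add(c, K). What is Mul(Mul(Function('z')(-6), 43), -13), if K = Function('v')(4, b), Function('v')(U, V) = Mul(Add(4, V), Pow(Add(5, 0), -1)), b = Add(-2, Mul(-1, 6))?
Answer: Rational(19006, 5) ≈ 3801.2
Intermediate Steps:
b = -8 (b = Add(-2, -6) = -8)
Function('v')(U, V) = Add(Rational(4, 5), Mul(Rational(1, 5), V)) (Function('v')(U, V) = Mul(Add(4, V), Pow(5, -1)) = Mul(Add(4, V), Rational(1, 5)) = Add(Rational(4, 5), Mul(Rational(1, 5), V)))
K = Rational(-4, 5) (K = Add(Rational(4, 5), Mul(Rational(1, 5), -8)) = Add(Rational(4, 5), Rational(-8, 5)) = Rational(-4, 5) ≈ -0.80000)
Function('z')(c) = Add(Rational(-4, 5), c) (Function('z')(c) = Add(c, Rational(-4, 5)) = Add(Rational(-4, 5), c))
Mul(Mul(Function('z')(-6), 43), -13) = Mul(Mul(Add(Rational(-4, 5), -6), 43), -13) = Mul(Mul(Rational(-34, 5), 43), -13) = Mul(Rational(-1462, 5), -13) = Rational(19006, 5)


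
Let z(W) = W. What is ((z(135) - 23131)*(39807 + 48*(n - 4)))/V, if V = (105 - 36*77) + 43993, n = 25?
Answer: -469290870/20663 ≈ -22712.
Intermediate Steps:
V = 41326 (V = (105 - 2772) + 43993 = -2667 + 43993 = 41326)
((z(135) - 23131)*(39807 + 48*(n - 4)))/V = ((135 - 23131)*(39807 + 48*(25 - 4)))/41326 = -22996*(39807 + 48*21)*(1/41326) = -22996*(39807 + 1008)*(1/41326) = -22996*40815*(1/41326) = -938581740*1/41326 = -469290870/20663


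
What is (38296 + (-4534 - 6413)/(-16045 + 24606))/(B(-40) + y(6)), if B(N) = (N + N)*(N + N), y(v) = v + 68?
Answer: 327841109/55423914 ≈ 5.9152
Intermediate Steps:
y(v) = 68 + v
B(N) = 4*N² (B(N) = (2*N)*(2*N) = 4*N²)
(38296 + (-4534 - 6413)/(-16045 + 24606))/(B(-40) + y(6)) = (38296 + (-4534 - 6413)/(-16045 + 24606))/(4*(-40)² + (68 + 6)) = (38296 - 10947/8561)/(4*1600 + 74) = (38296 - 10947*1/8561)/(6400 + 74) = (38296 - 10947/8561)/6474 = (327841109/8561)*(1/6474) = 327841109/55423914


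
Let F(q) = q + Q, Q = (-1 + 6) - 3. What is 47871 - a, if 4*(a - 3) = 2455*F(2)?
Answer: 45413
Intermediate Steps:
Q = 2 (Q = 5 - 3 = 2)
F(q) = 2 + q (F(q) = q + 2 = 2 + q)
a = 2458 (a = 3 + (2455*(2 + 2))/4 = 3 + (2455*4)/4 = 3 + (¼)*9820 = 3 + 2455 = 2458)
47871 - a = 47871 - 1*2458 = 47871 - 2458 = 45413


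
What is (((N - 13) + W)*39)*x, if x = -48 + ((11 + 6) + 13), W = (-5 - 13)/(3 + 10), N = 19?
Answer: -3240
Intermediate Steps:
W = -18/13 ≈ -1.3846
x = -18 (x = -48 + (17 + 13) = -48 + 30 = -18)
(((N - 13) + W)*39)*x = (((19 - 13) - 18/13)*39)*(-18) = ((6 - 18/13)*39)*(-18) = ((60/13)*39)*(-18) = 180*(-18) = -3240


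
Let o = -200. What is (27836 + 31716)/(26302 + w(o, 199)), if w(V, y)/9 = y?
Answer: 59552/28093 ≈ 2.1198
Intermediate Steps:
w(V, y) = 9*y
(27836 + 31716)/(26302 + w(o, 199)) = (27836 + 31716)/(26302 + 9*199) = 59552/(26302 + 1791) = 59552/28093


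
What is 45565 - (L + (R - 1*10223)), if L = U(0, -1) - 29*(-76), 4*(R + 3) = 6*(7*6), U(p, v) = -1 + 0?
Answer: 53525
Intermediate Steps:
U(p, v) = -1
R = 60 (R = -3 + (6*(7*6))/4 = -3 + (6*42)/4 = -3 + (¼)*252 = -3 + 63 = 60)
L = 2203 (L = -1 - 29*(-76) = -1 + 2204 = 2203)
45565 - (L + (R - 1*10223)) = 45565 - (2203 + (60 - 1*10223)) = 45565 - (2203 + (60 - 10223)) = 45565 - (2203 - 10163) = 45565 - 1*(-7960) = 45565 + 7960 = 53525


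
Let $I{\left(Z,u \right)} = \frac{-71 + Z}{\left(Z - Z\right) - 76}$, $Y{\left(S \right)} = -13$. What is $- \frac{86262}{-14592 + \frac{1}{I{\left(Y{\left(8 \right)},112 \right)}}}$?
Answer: $\frac{1811502}{306413} \approx 5.912$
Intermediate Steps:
$I{\left(Z,u \right)} = \frac{71}{76} - \frac{Z}{76}$ ($I{\left(Z,u \right)} = \frac{-71 + Z}{0 - 76} = \frac{-71 + Z}{-76} = \left(-71 + Z\right) \left(- \frac{1}{76}\right) = \frac{71}{76} - \frac{Z}{76}$)
$- \frac{86262}{-14592 + \frac{1}{I{\left(Y{\left(8 \right)},112 \right)}}} = - \frac{86262}{-14592 + \frac{1}{\frac{71}{76} - - \frac{13}{76}}} = - \frac{86262}{-14592 + \frac{1}{\frac{71}{76} + \frac{13}{76}}} = - \frac{86262}{-14592 + \frac{1}{\frac{21}{19}}} = - \frac{86262}{-14592 + \frac{19}{21}} = - \frac{86262}{- \frac{306413}{21}} = \left(-86262\right) \left(- \frac{21}{306413}\right) = \frac{1811502}{306413}$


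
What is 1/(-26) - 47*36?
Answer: -43993/26 ≈ -1692.0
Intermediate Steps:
1/(-26) - 47*36 = -1/26 - 1692 = -43993/26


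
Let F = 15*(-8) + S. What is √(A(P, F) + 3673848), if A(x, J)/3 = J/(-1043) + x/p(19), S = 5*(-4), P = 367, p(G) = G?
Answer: 3*√3271638505643/2831 ≈ 1916.7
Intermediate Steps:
S = -20
F = -140 (F = 15*(-8) - 20 = -120 - 20 = -140)
A(x, J) = -3*J/1043 + 3*x/19 (A(x, J) = 3*(J/(-1043) + x/19) = 3*(J*(-1/1043) + x*(1/19)) = 3*(-J/1043 + x/19) = -3*J/1043 + 3*x/19)
√(A(P, F) + 3673848) = √((-3/1043*(-140) + (3/19)*367) + 3673848) = √((60/149 + 1101/19) + 3673848) = √(165189/2831 + 3673848) = √(10400828877/2831) = 3*√3271638505643/2831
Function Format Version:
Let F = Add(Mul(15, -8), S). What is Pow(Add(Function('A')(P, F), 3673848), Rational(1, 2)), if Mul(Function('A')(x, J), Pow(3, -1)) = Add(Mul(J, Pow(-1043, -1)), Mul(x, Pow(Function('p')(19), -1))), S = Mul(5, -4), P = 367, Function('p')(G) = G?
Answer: Mul(Rational(3, 2831), Pow(3271638505643, Rational(1, 2))) ≈ 1916.7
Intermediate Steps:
S = -20
F = -140 (F = Add(Mul(15, -8), -20) = Add(-120, -20) = -140)
Function('A')(x, J) = Add(Mul(Rational(-3, 1043), J), Mul(Rational(3, 19), x)) (Function('A')(x, J) = Mul(3, Add(Mul(J, Pow(-1043, -1)), Mul(x, Pow(19, -1)))) = Mul(3, Add(Mul(J, Rational(-1, 1043)), Mul(x, Rational(1, 19)))) = Mul(3, Add(Mul(Rational(-1, 1043), J), Mul(Rational(1, 19), x))) = Add(Mul(Rational(-3, 1043), J), Mul(Rational(3, 19), x)))
Pow(Add(Function('A')(P, F), 3673848), Rational(1, 2)) = Pow(Add(Add(Mul(Rational(-3, 1043), -140), Mul(Rational(3, 19), 367)), 3673848), Rational(1, 2)) = Pow(Add(Add(Rational(60, 149), Rational(1101, 19)), 3673848), Rational(1, 2)) = Pow(Add(Rational(165189, 2831), 3673848), Rational(1, 2)) = Pow(Rational(10400828877, 2831), Rational(1, 2)) = Mul(Rational(3, 2831), Pow(3271638505643, Rational(1, 2)))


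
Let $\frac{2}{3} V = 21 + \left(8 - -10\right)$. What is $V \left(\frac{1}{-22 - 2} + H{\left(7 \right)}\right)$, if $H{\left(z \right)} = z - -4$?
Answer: $\frac{10257}{16} \approx 641.06$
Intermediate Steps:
$H{\left(z \right)} = 4 + z$ ($H{\left(z \right)} = z + 4 = 4 + z$)
$V = \frac{117}{2}$ ($V = \frac{3 \left(21 + \left(8 - -10\right)\right)}{2} = \frac{3 \left(21 + \left(8 + 10\right)\right)}{2} = \frac{3 \left(21 + 18\right)}{2} = \frac{3}{2} \cdot 39 = \frac{117}{2} \approx 58.5$)
$V \left(\frac{1}{-22 - 2} + H{\left(7 \right)}\right) = \frac{117 \left(\frac{1}{-22 - 2} + \left(4 + 7\right)\right)}{2} = \frac{117 \left(\frac{1}{-24} + 11\right)}{2} = \frac{117 \left(- \frac{1}{24} + 11\right)}{2} = \frac{117}{2} \cdot \frac{263}{24} = \frac{10257}{16}$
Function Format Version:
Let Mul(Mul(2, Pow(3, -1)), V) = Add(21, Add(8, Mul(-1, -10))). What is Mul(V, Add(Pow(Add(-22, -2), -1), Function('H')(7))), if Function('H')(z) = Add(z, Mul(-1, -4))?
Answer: Rational(10257, 16) ≈ 641.06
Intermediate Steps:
Function('H')(z) = Add(4, z) (Function('H')(z) = Add(z, 4) = Add(4, z))
V = Rational(117, 2) (V = Mul(Rational(3, 2), Add(21, Add(8, Mul(-1, -10)))) = Mul(Rational(3, 2), Add(21, Add(8, 10))) = Mul(Rational(3, 2), Add(21, 18)) = Mul(Rational(3, 2), 39) = Rational(117, 2) ≈ 58.500)
Mul(V, Add(Pow(Add(-22, -2), -1), Function('H')(7))) = Mul(Rational(117, 2), Add(Pow(Add(-22, -2), -1), Add(4, 7))) = Mul(Rational(117, 2), Add(Pow(-24, -1), 11)) = Mul(Rational(117, 2), Add(Rational(-1, 24), 11)) = Mul(Rational(117, 2), Rational(263, 24)) = Rational(10257, 16)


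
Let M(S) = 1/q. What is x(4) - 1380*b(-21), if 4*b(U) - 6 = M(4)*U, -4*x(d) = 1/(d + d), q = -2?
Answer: -182161/32 ≈ -5692.5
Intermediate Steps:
M(S) = -1/2 (M(S) = 1/(-2) = -1/2)
x(d) = -1/(8*d) (x(d) = -1/(4*(d + d)) = -1/(2*d)/4 = -1/(8*d))
b(U) = 3/2 - U/8 (b(U) = 3/2 + (-U/2)/4 = 3/2 - U/8)
x(4) - 1380*b(-21) = -1/8/4 - 1380*(3/2 - 1/8*(-21)) = -1/8*1/4 - 1380*(3/2 + 21/8) = -1/32 - 1380*33/8 = -1/32 - 11385/2 = -182161/32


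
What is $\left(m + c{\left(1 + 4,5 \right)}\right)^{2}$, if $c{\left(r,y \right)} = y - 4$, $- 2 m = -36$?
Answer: $361$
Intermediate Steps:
$m = 18$ ($m = \left(- \frac{1}{2}\right) \left(-36\right) = 18$)
$c{\left(r,y \right)} = -4 + y$ ($c{\left(r,y \right)} = y - 4 = -4 + y$)
$\left(m + c{\left(1 + 4,5 \right)}\right)^{2} = \left(18 + \left(-4 + 5\right)\right)^{2} = \left(18 + 1\right)^{2} = 19^{2} = 361$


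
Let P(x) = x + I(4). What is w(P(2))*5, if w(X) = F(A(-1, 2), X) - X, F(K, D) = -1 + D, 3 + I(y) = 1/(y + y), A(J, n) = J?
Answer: -5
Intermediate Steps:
I(y) = -3 + 1/(2*y) (I(y) = -3 + 1/(y + y) = -3 + 1/(2*y))
P(x) = -23/8 + x (P(x) = x + (-3 + (½)/4) = x + (-3 + (½)*(¼)) = x + (-3 + ⅛) = x - 23/8 = -23/8 + x)
w(X) = -1 (w(X) = (-1 + X) - X = -1)
w(P(2))*5 = -1*5 = -5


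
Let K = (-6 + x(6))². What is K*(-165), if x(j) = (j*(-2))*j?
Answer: -1003860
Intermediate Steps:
x(j) = -2*j² (x(j) = (-2*j)*j = -2*j²)
K = 6084 (K = (-6 - 2*6²)² = (-6 - 2*36)² = (-6 - 72)² = (-78)² = 6084)
K*(-165) = 6084*(-165) = -1003860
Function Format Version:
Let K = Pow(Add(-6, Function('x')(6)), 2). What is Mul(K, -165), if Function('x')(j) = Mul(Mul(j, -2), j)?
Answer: -1003860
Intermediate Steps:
Function('x')(j) = Mul(-2, Pow(j, 2)) (Function('x')(j) = Mul(Mul(-2, j), j) = Mul(-2, Pow(j, 2)))
K = 6084 (K = Pow(Add(-6, Mul(-2, Pow(6, 2))), 2) = Pow(Add(-6, Mul(-2, 36)), 2) = Pow(Add(-6, -72), 2) = Pow(-78, 2) = 6084)
Mul(K, -165) = Mul(6084, -165) = -1003860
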